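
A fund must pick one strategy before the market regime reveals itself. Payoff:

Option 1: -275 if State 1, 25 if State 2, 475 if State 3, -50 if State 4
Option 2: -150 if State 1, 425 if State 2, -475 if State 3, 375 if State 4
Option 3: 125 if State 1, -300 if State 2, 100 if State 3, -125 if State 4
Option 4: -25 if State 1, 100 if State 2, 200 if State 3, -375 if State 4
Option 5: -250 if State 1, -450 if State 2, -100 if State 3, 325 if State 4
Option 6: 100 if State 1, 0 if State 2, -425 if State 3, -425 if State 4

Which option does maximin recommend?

Row minima: Option 1=-275, Option 2=-475, Option 3=-300, Option 4=-375, Option 5=-450, Option 6=-425
Best worst-case = -275 → Option 1.

Option 1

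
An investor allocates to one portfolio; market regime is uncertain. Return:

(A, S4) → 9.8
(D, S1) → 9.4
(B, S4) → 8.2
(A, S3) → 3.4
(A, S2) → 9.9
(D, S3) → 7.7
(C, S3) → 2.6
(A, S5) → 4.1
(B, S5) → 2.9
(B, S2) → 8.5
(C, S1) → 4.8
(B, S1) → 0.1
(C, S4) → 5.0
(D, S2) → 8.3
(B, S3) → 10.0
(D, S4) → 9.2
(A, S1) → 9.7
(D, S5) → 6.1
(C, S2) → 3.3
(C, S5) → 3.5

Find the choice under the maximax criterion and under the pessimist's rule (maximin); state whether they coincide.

maximax → B; maximin → D (disagree)

Row maxima: A=9.9, B=10.0, C=5.0, D=9.4
Best best-case = 10.0 → B.
Row minima: A=3.4, B=0.1, C=2.6, D=6.1
Best worst-case = 6.1 → D.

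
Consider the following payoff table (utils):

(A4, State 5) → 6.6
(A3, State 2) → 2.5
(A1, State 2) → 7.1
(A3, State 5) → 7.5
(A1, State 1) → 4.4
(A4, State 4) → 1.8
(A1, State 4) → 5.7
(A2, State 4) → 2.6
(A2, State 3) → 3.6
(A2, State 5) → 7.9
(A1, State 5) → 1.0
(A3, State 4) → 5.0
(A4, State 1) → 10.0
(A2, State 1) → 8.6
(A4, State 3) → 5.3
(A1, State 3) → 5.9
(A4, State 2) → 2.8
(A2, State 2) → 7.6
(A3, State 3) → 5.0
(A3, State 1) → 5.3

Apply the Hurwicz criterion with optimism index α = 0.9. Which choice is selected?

A4

A1: 0.9·7.1 + 0.1·1.0 = 6.49
A2: 0.9·8.6 + 0.1·2.6 = 8
A3: 0.9·7.5 + 0.1·2.5 = 7
A4: 0.9·10.0 + 0.1·1.8 = 9.18
Highest Hurwicz score = 9.18 → A4.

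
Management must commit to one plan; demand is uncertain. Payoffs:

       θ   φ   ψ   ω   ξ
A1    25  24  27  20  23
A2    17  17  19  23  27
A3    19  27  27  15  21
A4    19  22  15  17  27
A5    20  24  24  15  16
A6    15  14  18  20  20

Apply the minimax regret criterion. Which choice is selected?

A1

Column bests: θ=25, φ=27, ψ=27, ω=23, ξ=27.
A1 regrets: 0, 3, 0, 3, 4 → max 4
A2 regrets: 8, 10, 8, 0, 0 → max 10
A3 regrets: 6, 0, 0, 8, 6 → max 8
A4 regrets: 6, 5, 12, 6, 0 → max 12
A5 regrets: 5, 3, 3, 8, 11 → max 11
A6 regrets: 10, 13, 9, 3, 7 → max 13
Smallest max regret = 4 → A1.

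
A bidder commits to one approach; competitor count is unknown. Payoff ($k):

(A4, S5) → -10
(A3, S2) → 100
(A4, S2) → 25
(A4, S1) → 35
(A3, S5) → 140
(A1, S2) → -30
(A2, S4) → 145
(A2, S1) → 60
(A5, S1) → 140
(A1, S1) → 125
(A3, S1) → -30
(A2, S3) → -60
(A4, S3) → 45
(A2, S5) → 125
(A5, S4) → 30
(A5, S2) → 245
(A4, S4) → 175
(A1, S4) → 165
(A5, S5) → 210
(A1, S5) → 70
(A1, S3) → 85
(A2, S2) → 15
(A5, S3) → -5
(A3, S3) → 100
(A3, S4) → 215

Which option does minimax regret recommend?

Column bests: S1=140, S2=245, S3=100, S4=215, S5=210.
A1 regrets: 15, 275, 15, 50, 140 → max 275
A2 regrets: 80, 230, 160, 70, 85 → max 230
A3 regrets: 170, 145, 0, 0, 70 → max 170
A4 regrets: 105, 220, 55, 40, 220 → max 220
A5 regrets: 0, 0, 105, 185, 0 → max 185
Smallest max regret = 170 → A3.

A3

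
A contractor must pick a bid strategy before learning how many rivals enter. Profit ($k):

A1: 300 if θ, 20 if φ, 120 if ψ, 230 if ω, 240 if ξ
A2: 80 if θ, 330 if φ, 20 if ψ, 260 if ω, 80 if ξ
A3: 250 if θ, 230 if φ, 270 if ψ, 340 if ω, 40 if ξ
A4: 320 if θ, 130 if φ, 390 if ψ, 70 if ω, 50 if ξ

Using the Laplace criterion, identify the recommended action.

Row averages: A1=182, A2=154, A3=226, A4=192
Highest average = 226 → A3.

A3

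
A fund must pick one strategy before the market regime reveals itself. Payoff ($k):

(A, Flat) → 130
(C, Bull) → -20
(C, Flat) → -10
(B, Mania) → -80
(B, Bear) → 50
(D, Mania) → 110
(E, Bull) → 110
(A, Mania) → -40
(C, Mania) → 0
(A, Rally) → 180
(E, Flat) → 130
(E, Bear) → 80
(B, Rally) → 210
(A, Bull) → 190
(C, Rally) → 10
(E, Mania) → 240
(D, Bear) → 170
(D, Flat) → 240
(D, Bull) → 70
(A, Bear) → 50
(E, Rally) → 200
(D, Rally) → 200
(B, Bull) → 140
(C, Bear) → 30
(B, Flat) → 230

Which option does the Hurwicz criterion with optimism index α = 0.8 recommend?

A: 0.8·190 + 0.2·(-40) = 144
B: 0.8·230 + 0.2·(-80) = 168
C: 0.8·30 + 0.2·(-20) = 20
D: 0.8·240 + 0.2·70 = 206
E: 0.8·240 + 0.2·80 = 208
Highest Hurwicz score = 208 → E.

E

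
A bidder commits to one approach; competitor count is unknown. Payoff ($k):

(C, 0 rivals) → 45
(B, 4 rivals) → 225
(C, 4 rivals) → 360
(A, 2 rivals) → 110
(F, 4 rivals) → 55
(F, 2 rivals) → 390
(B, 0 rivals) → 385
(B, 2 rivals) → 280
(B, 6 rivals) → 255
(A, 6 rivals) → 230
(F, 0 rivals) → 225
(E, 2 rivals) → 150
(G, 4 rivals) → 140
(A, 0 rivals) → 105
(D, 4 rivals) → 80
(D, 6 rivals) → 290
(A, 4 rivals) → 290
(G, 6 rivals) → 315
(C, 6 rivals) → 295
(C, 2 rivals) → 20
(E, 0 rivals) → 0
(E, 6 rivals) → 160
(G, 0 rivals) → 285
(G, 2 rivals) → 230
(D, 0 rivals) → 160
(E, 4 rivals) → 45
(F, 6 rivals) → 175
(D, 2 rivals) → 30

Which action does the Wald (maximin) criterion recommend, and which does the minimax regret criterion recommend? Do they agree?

Row minima: A=105, B=225, C=20, D=30, E=0, F=55, G=140
Best worst-case = 225 → B.
Column bests: 0 rivals=385, 2 rivals=390, 4 rivals=360, 6 rivals=315.
A regrets: 280, 280, 70, 85 → max 280
B regrets: 0, 110, 135, 60 → max 135
C regrets: 340, 370, 0, 20 → max 370
D regrets: 225, 360, 280, 25 → max 360
E regrets: 385, 240, 315, 155 → max 385
F regrets: 160, 0, 305, 140 → max 305
G regrets: 100, 160, 220, 0 → max 220
Smallest max regret = 135 → B.

maximin → B; minimax regret → B (agree)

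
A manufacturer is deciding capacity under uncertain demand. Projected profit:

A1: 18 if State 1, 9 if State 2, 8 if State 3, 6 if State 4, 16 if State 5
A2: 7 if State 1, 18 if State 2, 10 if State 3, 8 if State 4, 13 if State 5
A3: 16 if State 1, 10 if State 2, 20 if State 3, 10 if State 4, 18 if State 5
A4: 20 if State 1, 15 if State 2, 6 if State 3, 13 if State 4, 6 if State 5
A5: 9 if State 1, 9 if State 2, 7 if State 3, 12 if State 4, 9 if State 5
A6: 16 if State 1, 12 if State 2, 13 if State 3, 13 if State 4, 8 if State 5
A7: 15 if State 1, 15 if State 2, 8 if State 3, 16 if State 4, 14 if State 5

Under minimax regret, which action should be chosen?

A3

Column bests: State 1=20, State 2=18, State 3=20, State 4=16, State 5=18.
A1 regrets: 2, 9, 12, 10, 2 → max 12
A2 regrets: 13, 0, 10, 8, 5 → max 13
A3 regrets: 4, 8, 0, 6, 0 → max 8
A4 regrets: 0, 3, 14, 3, 12 → max 14
A5 regrets: 11, 9, 13, 4, 9 → max 13
A6 regrets: 4, 6, 7, 3, 10 → max 10
A7 regrets: 5, 3, 12, 0, 4 → max 12
Smallest max regret = 8 → A3.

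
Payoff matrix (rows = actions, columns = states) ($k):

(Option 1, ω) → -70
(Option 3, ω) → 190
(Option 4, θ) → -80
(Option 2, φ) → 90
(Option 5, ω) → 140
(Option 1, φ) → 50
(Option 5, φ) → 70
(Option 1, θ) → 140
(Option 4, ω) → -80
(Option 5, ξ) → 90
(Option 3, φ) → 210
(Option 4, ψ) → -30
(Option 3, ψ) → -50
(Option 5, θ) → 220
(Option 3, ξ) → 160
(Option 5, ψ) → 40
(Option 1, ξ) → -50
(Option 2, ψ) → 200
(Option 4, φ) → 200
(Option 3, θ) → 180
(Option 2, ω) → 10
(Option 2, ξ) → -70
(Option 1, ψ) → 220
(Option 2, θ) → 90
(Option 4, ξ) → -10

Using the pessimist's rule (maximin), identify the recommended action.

Option 5

Row minima: Option 1=-70, Option 2=-70, Option 3=-50, Option 4=-80, Option 5=40
Best worst-case = 40 → Option 5.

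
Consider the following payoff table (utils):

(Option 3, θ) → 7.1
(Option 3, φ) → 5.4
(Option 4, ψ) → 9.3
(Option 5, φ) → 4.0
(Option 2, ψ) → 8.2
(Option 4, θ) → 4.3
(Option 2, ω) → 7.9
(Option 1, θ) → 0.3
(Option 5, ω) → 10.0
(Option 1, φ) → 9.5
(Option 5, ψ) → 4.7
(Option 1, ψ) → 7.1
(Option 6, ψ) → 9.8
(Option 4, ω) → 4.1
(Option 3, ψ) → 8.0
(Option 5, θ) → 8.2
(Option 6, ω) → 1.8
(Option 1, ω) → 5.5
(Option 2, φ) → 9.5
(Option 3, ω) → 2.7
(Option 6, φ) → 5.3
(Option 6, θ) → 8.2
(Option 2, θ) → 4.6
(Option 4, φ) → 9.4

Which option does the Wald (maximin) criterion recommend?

Row minima: Option 1=0.3, Option 2=4.6, Option 3=2.7, Option 4=4.1, Option 5=4.0, Option 6=1.8
Best worst-case = 4.6 → Option 2.

Option 2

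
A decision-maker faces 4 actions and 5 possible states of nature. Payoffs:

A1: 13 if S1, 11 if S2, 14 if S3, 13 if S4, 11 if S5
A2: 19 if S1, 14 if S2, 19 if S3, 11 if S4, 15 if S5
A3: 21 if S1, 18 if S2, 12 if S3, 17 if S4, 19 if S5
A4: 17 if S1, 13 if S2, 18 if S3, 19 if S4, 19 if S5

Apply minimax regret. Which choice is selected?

A4

Column bests: S1=21, S2=18, S3=19, S4=19, S5=19.
A1 regrets: 8, 7, 5, 6, 8 → max 8
A2 regrets: 2, 4, 0, 8, 4 → max 8
A3 regrets: 0, 0, 7, 2, 0 → max 7
A4 regrets: 4, 5, 1, 0, 0 → max 5
Smallest max regret = 5 → A4.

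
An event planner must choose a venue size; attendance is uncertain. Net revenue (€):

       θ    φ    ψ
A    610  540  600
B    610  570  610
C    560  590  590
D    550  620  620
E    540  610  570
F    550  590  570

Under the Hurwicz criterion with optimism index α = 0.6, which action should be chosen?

B

A: 0.6·610 + 0.4·540 = 582
B: 0.6·610 + 0.4·570 = 594
C: 0.6·590 + 0.4·560 = 578
D: 0.6·620 + 0.4·550 = 592
E: 0.6·610 + 0.4·540 = 582
F: 0.6·590 + 0.4·550 = 574
Highest Hurwicz score = 594 → B.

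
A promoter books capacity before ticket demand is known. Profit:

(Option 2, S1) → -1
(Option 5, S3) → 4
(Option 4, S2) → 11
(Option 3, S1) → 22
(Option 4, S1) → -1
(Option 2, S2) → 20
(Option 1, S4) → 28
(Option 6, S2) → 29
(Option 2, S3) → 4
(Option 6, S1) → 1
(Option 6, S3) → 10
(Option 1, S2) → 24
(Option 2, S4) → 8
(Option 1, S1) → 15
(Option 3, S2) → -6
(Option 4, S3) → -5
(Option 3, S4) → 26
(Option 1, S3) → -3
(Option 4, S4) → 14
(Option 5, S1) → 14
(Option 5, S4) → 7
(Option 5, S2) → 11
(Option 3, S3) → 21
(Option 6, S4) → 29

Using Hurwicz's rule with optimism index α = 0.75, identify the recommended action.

Option 6

Option 1: 0.75·28 + 0.25·(-3) = 20.25
Option 2: 0.75·20 + 0.25·(-1) = 14.75
Option 3: 0.75·26 + 0.25·(-6) = 18
Option 4: 0.75·14 + 0.25·(-5) = 9.25
Option 5: 0.75·14 + 0.25·4 = 11.5
Option 6: 0.75·29 + 0.25·1 = 22
Highest Hurwicz score = 22 → Option 6.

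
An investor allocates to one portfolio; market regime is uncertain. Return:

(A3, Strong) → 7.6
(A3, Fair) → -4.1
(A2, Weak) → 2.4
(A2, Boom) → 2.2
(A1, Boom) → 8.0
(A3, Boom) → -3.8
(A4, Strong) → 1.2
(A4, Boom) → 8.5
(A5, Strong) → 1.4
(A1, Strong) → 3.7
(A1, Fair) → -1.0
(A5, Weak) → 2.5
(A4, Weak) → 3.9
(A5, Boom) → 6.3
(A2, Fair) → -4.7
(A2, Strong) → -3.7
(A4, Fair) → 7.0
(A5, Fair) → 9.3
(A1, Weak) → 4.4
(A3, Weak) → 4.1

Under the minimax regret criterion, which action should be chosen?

Column bests: Weak=4.4, Fair=9.3, Strong=7.6, Boom=8.5.
A1 regrets: 0.0, 10.3, 3.9, 0.5 → max 10.3
A2 regrets: 2.0, 14.0, 11.3, 6.3 → max 14.0
A3 regrets: 0.3, 13.4, 0.0, 12.3 → max 13.4
A4 regrets: 0.5, 2.3, 6.4, 0.0 → max 6.4
A5 regrets: 1.9, 0.0, 6.2, 2.2 → max 6.2
Smallest max regret = 6.2 → A5.

A5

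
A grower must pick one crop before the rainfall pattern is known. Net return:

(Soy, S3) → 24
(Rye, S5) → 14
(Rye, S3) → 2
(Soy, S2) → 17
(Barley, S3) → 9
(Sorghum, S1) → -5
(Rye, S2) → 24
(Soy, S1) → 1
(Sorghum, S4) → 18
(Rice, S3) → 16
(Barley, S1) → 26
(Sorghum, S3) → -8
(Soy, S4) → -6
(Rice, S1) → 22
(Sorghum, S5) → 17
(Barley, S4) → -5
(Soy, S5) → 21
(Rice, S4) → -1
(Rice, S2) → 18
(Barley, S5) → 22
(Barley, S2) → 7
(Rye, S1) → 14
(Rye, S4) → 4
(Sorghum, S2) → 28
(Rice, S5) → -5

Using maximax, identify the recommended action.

Sorghum

Row maxima: Rye=24, Barley=26, Rice=22, Soy=24, Sorghum=28
Best best-case = 28 → Sorghum.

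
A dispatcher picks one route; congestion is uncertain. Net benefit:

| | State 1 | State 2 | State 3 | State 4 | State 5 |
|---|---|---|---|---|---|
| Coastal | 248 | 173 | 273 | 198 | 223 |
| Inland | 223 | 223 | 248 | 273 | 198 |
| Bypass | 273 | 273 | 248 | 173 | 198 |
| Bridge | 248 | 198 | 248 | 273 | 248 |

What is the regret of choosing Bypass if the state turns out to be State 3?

Best payoff under State 3 is 273.
Regret = 273 − 248 = 25.

25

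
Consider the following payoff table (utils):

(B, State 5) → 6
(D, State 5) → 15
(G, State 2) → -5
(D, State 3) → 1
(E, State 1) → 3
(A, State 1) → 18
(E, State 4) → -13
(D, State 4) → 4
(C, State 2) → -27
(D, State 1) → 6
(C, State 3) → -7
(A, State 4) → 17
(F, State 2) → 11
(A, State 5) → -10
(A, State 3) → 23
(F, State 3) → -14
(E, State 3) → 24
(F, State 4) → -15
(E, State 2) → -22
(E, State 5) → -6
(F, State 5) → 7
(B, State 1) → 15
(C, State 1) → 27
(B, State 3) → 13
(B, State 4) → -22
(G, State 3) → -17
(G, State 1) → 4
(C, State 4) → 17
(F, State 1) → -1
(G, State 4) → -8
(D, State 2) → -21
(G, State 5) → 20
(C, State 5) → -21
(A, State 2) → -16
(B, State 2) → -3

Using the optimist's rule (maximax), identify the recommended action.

C

Row maxima: A=23, B=15, C=27, D=15, E=24, F=11, G=20
Best best-case = 27 → C.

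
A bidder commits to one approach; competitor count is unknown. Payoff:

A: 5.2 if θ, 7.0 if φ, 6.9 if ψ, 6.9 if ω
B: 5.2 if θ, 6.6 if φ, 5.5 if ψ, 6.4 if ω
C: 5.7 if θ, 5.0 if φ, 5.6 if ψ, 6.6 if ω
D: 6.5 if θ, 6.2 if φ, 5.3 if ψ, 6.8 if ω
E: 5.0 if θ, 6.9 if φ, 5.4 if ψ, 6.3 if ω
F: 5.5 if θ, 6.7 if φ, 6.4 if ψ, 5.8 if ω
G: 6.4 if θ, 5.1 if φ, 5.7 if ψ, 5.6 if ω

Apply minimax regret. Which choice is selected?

F

Column bests: θ=6.5, φ=7.0, ψ=6.9, ω=6.9.
A regrets: 1.3, 0.0, 0.0, 0.0 → max 1.3
B regrets: 1.3, 0.4, 1.4, 0.5 → max 1.4
C regrets: 0.8, 2.0, 1.3, 0.3 → max 2.0
D regrets: 0.0, 0.8, 1.6, 0.1 → max 1.6
E regrets: 1.5, 0.1, 1.5, 0.6 → max 1.5
F regrets: 1.0, 0.3, 0.5, 1.1 → max 1.1
G regrets: 0.1, 1.9, 1.2, 1.3 → max 1.9
Smallest max regret = 1.1 → F.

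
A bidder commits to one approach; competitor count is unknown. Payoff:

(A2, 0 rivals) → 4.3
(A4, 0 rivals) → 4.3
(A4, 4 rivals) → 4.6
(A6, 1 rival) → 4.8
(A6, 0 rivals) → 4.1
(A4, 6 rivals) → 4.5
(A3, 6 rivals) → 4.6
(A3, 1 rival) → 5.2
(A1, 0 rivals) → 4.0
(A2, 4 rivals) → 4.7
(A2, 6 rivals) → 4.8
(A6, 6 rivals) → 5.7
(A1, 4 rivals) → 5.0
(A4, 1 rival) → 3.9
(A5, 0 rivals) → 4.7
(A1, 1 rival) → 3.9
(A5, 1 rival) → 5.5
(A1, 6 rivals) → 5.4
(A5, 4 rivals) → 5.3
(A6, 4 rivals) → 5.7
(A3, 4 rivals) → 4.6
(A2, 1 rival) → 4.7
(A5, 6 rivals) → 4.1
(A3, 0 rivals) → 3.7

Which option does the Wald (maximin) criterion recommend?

Row minima: A1=3.9, A2=4.3, A3=3.7, A4=3.9, A5=4.1, A6=4.1
Best worst-case = 4.3 → A2.

A2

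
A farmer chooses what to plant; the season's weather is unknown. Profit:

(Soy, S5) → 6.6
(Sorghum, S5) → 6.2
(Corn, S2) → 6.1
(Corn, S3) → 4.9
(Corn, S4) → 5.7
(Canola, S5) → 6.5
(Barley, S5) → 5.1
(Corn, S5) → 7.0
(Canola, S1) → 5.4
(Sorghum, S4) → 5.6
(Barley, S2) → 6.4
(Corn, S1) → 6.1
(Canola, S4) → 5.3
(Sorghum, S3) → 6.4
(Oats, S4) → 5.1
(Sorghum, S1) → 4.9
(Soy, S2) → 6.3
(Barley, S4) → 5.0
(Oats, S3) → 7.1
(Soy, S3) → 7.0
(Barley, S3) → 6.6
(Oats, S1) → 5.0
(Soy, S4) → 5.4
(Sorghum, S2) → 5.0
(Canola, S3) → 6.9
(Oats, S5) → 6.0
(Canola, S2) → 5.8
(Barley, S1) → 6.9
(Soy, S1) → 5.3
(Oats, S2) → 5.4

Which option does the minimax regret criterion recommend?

Column bests: S1=6.9, S2=6.4, S3=7.1, S4=5.7, S5=7.0.
Barley regrets: 0.0, 0.0, 0.5, 0.7, 1.9 → max 1.9
Oats regrets: 1.9, 1.0, 0.0, 0.6, 1.0 → max 1.9
Sorghum regrets: 2.0, 1.4, 0.7, 0.1, 0.8 → max 2.0
Soy regrets: 1.6, 0.1, 0.1, 0.3, 0.4 → max 1.6
Corn regrets: 0.8, 0.3, 2.2, 0.0, 0.0 → max 2.2
Canola regrets: 1.5, 0.6, 0.2, 0.4, 0.5 → max 1.5
Smallest max regret = 1.5 → Canola.

Canola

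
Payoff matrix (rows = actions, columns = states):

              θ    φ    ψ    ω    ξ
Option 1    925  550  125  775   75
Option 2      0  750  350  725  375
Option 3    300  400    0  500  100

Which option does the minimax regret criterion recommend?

Column bests: θ=925, φ=750, ψ=350, ω=775, ξ=375.
Option 1 regrets: 0, 200, 225, 0, 300 → max 300
Option 2 regrets: 925, 0, 0, 50, 0 → max 925
Option 3 regrets: 625, 350, 350, 275, 275 → max 625
Smallest max regret = 300 → Option 1.

Option 1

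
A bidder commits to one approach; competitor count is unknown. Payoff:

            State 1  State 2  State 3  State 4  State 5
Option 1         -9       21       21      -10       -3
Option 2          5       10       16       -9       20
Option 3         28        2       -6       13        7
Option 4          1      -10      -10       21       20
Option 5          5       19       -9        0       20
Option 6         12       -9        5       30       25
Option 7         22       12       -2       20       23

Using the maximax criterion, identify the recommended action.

Row maxima: Option 1=21, Option 2=20, Option 3=28, Option 4=21, Option 5=20, Option 6=30, Option 7=23
Best best-case = 30 → Option 6.

Option 6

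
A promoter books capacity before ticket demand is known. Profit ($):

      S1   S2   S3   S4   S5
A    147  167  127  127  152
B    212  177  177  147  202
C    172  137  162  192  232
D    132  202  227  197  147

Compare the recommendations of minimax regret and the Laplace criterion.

Column bests: S1=212, S2=202, S3=227, S4=197, S5=232.
A regrets: 65, 35, 100, 70, 80 → max 100
B regrets: 0, 25, 50, 50, 30 → max 50
C regrets: 40, 65, 65, 5, 0 → max 65
D regrets: 80, 0, 0, 0, 85 → max 85
Smallest max regret = 50 → B.
Row averages: A=144, B=183, C=179, D=181
Highest average = 183 → B.

minimax regret → B; laplace → B (agree)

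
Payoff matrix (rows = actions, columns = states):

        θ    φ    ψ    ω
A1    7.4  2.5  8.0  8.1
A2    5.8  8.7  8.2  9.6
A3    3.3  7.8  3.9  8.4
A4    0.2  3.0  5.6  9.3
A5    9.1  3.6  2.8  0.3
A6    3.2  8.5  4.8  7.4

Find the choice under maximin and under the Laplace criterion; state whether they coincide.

maximin → A2; laplace → A2 (agree)

Row minima: A1=2.5, A2=5.8, A3=3.3, A4=0.2, A5=0.3, A6=3.2
Best worst-case = 5.8 → A2.
Row averages: A1=6.5, A2=8.075, A3=5.85, A4=4.525, A5=3.95, A6=5.975
Highest average = 8.075 → A2.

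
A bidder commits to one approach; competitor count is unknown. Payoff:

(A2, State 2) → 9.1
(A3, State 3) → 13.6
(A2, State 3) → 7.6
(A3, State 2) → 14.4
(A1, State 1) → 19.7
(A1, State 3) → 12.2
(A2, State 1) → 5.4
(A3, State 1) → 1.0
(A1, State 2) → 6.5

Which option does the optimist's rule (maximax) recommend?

A1

Row maxima: A1=19.7, A2=9.1, A3=14.4
Best best-case = 19.7 → A1.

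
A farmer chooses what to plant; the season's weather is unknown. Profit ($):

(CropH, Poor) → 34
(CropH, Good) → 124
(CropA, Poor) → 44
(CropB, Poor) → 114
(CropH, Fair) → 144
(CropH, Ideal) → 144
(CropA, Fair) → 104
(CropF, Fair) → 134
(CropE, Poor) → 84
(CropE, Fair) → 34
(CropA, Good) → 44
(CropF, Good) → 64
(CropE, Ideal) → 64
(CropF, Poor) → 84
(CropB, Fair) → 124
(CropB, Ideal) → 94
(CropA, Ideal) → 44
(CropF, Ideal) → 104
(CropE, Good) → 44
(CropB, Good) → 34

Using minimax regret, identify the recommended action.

Column bests: Poor=114, Fair=144, Good=124, Ideal=144.
CropA regrets: 70, 40, 80, 100 → max 100
CropB regrets: 0, 20, 90, 50 → max 90
CropF regrets: 30, 10, 60, 40 → max 60
CropH regrets: 80, 0, 0, 0 → max 80
CropE regrets: 30, 110, 80, 80 → max 110
Smallest max regret = 60 → CropF.

CropF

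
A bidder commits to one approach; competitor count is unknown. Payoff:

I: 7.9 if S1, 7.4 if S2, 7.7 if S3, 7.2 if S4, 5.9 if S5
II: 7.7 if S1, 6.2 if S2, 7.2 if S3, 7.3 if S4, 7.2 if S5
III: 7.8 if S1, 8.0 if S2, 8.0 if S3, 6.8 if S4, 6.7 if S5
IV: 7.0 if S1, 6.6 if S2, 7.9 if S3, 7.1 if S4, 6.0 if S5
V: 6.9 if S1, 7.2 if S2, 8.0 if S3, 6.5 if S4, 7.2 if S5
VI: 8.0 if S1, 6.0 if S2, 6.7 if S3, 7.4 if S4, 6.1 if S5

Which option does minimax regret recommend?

Column bests: S1=8.0, S2=8.0, S3=8.0, S4=7.4, S5=7.2.
I regrets: 0.1, 0.6, 0.3, 0.2, 1.3 → max 1.3
II regrets: 0.3, 1.8, 0.8, 0.1, 0.0 → max 1.8
III regrets: 0.2, 0.0, 0.0, 0.6, 0.5 → max 0.6
IV regrets: 1.0, 1.4, 0.1, 0.3, 1.2 → max 1.4
V regrets: 1.1, 0.8, 0.0, 0.9, 0.0 → max 1.1
VI regrets: 0.0, 2.0, 1.3, 0.0, 1.1 → max 2.0
Smallest max regret = 0.6 → III.

III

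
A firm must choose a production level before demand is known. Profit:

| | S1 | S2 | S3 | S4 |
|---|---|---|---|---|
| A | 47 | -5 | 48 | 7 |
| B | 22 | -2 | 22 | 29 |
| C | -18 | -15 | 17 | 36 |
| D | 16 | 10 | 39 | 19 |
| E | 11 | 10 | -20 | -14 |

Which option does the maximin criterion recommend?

Row minima: A=-5, B=-2, C=-18, D=10, E=-20
Best worst-case = 10 → D.

D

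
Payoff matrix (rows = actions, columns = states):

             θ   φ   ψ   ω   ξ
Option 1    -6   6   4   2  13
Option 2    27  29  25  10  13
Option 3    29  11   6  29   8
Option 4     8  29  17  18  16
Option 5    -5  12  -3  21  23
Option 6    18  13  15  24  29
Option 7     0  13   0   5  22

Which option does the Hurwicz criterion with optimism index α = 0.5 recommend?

Option 6

Option 1: 0.5·13 + 0.5·(-6) = 3.5
Option 2: 0.5·29 + 0.5·10 = 19.5
Option 3: 0.5·29 + 0.5·6 = 17.5
Option 4: 0.5·29 + 0.5·8 = 18.5
Option 5: 0.5·23 + 0.5·(-5) = 9
Option 6: 0.5·29 + 0.5·13 = 21
Option 7: 0.5·22 + 0.5·0 = 11
Highest Hurwicz score = 21 → Option 6.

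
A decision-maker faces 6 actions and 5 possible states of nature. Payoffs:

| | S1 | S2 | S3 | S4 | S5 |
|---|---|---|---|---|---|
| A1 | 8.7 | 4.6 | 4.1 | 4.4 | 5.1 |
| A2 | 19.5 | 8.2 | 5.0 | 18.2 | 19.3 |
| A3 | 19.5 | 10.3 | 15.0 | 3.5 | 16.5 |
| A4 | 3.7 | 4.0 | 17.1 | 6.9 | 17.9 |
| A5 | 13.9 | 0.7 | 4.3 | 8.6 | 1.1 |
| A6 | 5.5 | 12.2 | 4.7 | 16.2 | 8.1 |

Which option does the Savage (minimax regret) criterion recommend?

Column bests: S1=19.5, S2=12.2, S3=17.1, S4=18.2, S5=19.3.
A1 regrets: 10.8, 7.6, 13.0, 13.8, 14.2 → max 14.2
A2 regrets: 0.0, 4.0, 12.1, 0.0, 0.0 → max 12.1
A3 regrets: 0.0, 1.9, 2.1, 14.7, 2.8 → max 14.7
A4 regrets: 15.8, 8.2, 0.0, 11.3, 1.4 → max 15.8
A5 regrets: 5.6, 11.5, 12.8, 9.6, 18.2 → max 18.2
A6 regrets: 14.0, 0.0, 12.4, 2.0, 11.2 → max 14.0
Smallest max regret = 12.1 → A2.

A2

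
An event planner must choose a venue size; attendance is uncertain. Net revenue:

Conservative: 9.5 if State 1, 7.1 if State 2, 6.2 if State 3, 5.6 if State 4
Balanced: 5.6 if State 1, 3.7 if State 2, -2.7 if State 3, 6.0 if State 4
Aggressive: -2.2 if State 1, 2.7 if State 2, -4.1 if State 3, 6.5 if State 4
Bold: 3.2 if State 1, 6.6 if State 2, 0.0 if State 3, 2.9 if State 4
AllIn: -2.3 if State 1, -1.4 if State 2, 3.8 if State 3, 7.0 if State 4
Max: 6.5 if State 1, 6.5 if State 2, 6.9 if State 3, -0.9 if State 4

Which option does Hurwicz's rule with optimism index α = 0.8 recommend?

Conservative

Conservative: 0.8·9.5 + 0.2·5.6 = 8.72
Balanced: 0.8·6.0 + 0.2·(-2.7) = 4.26
Aggressive: 0.8·6.5 + 0.2·(-4.1) = 4.38
Bold: 0.8·6.6 + 0.2·0.0 = 5.28
AllIn: 0.8·7.0 + 0.2·(-2.3) = 5.14
Max: 0.8·6.9 + 0.2·(-0.9) = 5.34
Highest Hurwicz score = 8.72 → Conservative.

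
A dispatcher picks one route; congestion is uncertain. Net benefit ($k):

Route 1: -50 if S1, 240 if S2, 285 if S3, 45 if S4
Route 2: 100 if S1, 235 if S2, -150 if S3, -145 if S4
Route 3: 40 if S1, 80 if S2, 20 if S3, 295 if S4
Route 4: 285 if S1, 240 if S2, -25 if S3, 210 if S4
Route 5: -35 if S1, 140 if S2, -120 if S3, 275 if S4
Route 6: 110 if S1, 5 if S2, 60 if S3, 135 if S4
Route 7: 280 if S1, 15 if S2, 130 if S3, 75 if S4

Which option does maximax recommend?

Route 3

Row maxima: Route 1=285, Route 2=235, Route 3=295, Route 4=285, Route 5=275, Route 6=135, Route 7=280
Best best-case = 295 → Route 3.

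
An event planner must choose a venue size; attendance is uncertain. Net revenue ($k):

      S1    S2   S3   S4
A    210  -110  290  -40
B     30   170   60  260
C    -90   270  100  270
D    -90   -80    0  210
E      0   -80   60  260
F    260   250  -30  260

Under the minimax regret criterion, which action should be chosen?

B

Column bests: S1=260, S2=270, S3=290, S4=270.
A regrets: 50, 380, 0, 310 → max 380
B regrets: 230, 100, 230, 10 → max 230
C regrets: 350, 0, 190, 0 → max 350
D regrets: 350, 350, 290, 60 → max 350
E regrets: 260, 350, 230, 10 → max 350
F regrets: 0, 20, 320, 10 → max 320
Smallest max regret = 230 → B.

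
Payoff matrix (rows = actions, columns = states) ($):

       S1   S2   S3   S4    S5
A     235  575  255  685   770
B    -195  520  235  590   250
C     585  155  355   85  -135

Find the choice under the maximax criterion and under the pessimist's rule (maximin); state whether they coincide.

maximax → A; maximin → A (agree)

Row maxima: A=770, B=590, C=585
Best best-case = 770 → A.
Row minima: A=235, B=-195, C=-135
Best worst-case = 235 → A.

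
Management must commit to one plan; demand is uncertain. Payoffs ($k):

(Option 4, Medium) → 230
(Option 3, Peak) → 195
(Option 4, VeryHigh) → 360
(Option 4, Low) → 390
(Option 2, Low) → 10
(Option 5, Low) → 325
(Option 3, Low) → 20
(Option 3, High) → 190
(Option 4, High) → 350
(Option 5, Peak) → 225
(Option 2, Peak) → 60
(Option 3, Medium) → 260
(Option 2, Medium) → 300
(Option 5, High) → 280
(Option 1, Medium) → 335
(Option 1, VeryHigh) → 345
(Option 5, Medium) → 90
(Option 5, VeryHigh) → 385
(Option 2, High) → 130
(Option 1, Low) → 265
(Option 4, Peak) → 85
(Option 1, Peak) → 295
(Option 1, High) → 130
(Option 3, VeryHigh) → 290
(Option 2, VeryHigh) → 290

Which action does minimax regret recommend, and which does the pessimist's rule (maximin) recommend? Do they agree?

minimax regret → Option 4; maximin → Option 1 (disagree)

Column bests: Low=390, Medium=335, High=350, VeryHigh=385, Peak=295.
Option 1 regrets: 125, 0, 220, 40, 0 → max 220
Option 2 regrets: 380, 35, 220, 95, 235 → max 380
Option 3 regrets: 370, 75, 160, 95, 100 → max 370
Option 4 regrets: 0, 105, 0, 25, 210 → max 210
Option 5 regrets: 65, 245, 70, 0, 70 → max 245
Smallest max regret = 210 → Option 4.
Row minima: Option 1=130, Option 2=10, Option 3=20, Option 4=85, Option 5=90
Best worst-case = 130 → Option 1.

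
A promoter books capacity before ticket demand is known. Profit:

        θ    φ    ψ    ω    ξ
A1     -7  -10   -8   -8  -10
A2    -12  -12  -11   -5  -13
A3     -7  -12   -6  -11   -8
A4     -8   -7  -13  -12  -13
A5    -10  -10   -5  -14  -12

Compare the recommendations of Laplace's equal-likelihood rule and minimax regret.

Row averages: A1=-8.6, A2=-10.6, A3=-8.8, A4=-10.6, A5=-10.2
Highest average = -8.6 → A1.
Column bests: θ=-7, φ=-7, ψ=-5, ω=-5, ξ=-8.
A1 regrets: 0, 3, 3, 3, 2 → max 3
A2 regrets: 5, 5, 6, 0, 5 → max 6
A3 regrets: 0, 5, 1, 6, 0 → max 6
A4 regrets: 1, 0, 8, 7, 5 → max 8
A5 regrets: 3, 3, 0, 9, 4 → max 9
Smallest max regret = 3 → A1.

laplace → A1; minimax regret → A1 (agree)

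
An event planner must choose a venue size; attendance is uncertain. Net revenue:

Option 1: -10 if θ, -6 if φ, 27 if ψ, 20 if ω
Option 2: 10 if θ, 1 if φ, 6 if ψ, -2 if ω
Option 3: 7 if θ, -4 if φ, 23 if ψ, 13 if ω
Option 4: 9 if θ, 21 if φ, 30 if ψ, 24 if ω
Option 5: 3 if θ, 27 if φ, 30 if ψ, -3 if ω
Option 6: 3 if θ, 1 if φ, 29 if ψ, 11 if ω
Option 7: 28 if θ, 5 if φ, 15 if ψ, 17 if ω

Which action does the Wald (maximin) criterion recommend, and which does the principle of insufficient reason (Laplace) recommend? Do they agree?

Row minima: Option 1=-10, Option 2=-2, Option 3=-4, Option 4=9, Option 5=-3, Option 6=1, Option 7=5
Best worst-case = 9 → Option 4.
Row averages: Option 1=7.75, Option 2=3.75, Option 3=9.75, Option 4=21, Option 5=14.25, Option 6=11, Option 7=16.25
Highest average = 21 → Option 4.

maximin → Option 4; laplace → Option 4 (agree)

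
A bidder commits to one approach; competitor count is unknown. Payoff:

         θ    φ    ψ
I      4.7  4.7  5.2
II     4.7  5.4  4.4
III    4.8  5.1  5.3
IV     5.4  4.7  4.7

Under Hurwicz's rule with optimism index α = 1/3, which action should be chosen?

I: 1/3·5.2 + 2/3·4.7 = 73/15
II: 1/3·5.4 + 2/3·4.4 = 71/15
III: 1/3·5.3 + 2/3·4.8 = 149/30
IV: 1/3·5.4 + 2/3·4.7 = 74/15
Highest Hurwicz score = 149/30 → III.

III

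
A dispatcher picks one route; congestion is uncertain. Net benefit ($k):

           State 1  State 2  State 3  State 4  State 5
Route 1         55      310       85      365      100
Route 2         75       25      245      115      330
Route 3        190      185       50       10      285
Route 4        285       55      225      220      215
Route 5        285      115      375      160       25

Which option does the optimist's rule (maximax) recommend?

Row maxima: Route 1=365, Route 2=330, Route 3=285, Route 4=285, Route 5=375
Best best-case = 375 → Route 5.

Route 5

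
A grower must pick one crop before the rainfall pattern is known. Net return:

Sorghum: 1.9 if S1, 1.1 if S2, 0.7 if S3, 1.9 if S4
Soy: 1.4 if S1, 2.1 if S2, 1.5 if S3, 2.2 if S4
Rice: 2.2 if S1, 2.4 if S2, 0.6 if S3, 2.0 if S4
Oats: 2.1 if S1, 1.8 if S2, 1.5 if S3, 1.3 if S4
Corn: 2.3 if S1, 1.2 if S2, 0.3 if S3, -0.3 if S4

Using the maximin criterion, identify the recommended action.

Row minima: Sorghum=0.7, Soy=1.4, Rice=0.6, Oats=1.3, Corn=-0.3
Best worst-case = 1.4 → Soy.

Soy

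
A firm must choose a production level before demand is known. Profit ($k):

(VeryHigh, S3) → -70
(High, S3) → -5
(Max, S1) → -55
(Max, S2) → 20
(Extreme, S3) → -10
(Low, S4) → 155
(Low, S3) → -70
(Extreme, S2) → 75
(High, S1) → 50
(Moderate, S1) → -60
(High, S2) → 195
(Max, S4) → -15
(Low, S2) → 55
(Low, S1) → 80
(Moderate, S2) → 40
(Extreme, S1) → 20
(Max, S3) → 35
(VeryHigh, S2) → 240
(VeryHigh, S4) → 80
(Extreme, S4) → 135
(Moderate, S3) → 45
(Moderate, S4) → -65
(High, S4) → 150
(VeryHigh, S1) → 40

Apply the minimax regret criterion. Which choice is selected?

High

Column bests: S1=80, S2=240, S3=45, S4=155.
Low regrets: 0, 185, 115, 0 → max 185
Moderate regrets: 140, 200, 0, 220 → max 220
High regrets: 30, 45, 50, 5 → max 50
VeryHigh regrets: 40, 0, 115, 75 → max 115
Extreme regrets: 60, 165, 55, 20 → max 165
Max regrets: 135, 220, 10, 170 → max 220
Smallest max regret = 50 → High.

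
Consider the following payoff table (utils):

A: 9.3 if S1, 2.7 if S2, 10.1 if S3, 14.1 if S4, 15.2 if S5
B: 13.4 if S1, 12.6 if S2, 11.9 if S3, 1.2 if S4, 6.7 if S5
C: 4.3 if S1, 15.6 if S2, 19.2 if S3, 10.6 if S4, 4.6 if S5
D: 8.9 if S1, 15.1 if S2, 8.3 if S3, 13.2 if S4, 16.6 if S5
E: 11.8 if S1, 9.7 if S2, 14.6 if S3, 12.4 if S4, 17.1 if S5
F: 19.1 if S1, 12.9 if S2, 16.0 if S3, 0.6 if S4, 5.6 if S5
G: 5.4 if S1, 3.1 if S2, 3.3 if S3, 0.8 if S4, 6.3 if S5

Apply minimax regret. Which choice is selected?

Column bests: S1=19.1, S2=15.6, S3=19.2, S4=14.1, S5=17.1.
A regrets: 9.8, 12.9, 9.1, 0.0, 1.9 → max 12.9
B regrets: 5.7, 3.0, 7.3, 12.9, 10.4 → max 12.9
C regrets: 14.8, 0.0, 0.0, 3.5, 12.5 → max 14.8
D regrets: 10.2, 0.5, 10.9, 0.9, 0.5 → max 10.9
E regrets: 7.3, 5.9, 4.6, 1.7, 0.0 → max 7.3
F regrets: 0.0, 2.7, 3.2, 13.5, 11.5 → max 13.5
G regrets: 13.7, 12.5, 15.9, 13.3, 10.8 → max 15.9
Smallest max regret = 7.3 → E.

E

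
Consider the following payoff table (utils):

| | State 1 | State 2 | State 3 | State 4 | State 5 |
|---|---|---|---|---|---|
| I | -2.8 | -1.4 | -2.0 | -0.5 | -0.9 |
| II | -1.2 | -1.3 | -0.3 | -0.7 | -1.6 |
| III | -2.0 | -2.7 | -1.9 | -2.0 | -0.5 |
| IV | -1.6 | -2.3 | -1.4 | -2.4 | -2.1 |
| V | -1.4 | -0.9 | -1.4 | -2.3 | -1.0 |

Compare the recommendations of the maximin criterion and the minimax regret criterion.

maximin → II; minimax regret → II (agree)

Row minima: I=-2.8, II=-1.6, III=-2.7, IV=-2.4, V=-2.3
Best worst-case = -1.6 → II.
Column bests: State 1=-1.2, State 2=-0.9, State 3=-0.3, State 4=-0.5, State 5=-0.5.
I regrets: 1.6, 0.5, 1.7, 0.0, 0.4 → max 1.7
II regrets: 0.0, 0.4, 0.0, 0.2, 1.1 → max 1.1
III regrets: 0.8, 1.8, 1.6, 1.5, 0.0 → max 1.8
IV regrets: 0.4, 1.4, 1.1, 1.9, 1.6 → max 1.9
V regrets: 0.2, 0.0, 1.1, 1.8, 0.5 → max 1.8
Smallest max regret = 1.1 → II.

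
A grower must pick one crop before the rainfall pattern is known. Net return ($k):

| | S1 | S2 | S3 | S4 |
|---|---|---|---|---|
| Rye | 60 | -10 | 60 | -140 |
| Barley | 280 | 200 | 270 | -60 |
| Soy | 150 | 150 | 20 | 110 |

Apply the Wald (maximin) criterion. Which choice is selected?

Soy

Row minima: Rye=-140, Barley=-60, Soy=20
Best worst-case = 20 → Soy.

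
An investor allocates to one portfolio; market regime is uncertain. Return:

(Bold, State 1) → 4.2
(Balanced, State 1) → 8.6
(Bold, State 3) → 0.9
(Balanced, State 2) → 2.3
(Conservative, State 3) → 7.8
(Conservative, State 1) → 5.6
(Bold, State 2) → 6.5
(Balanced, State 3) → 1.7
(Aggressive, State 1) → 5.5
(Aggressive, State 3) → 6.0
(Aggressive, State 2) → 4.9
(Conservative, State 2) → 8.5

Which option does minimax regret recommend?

Conservative

Column bests: State 1=8.6, State 2=8.5, State 3=7.8.
Conservative regrets: 3.0, 0.0, 0.0 → max 3.0
Balanced regrets: 0.0, 6.2, 6.1 → max 6.2
Aggressive regrets: 3.1, 3.6, 1.8 → max 3.6
Bold regrets: 4.4, 2.0, 6.9 → max 6.9
Smallest max regret = 3.0 → Conservative.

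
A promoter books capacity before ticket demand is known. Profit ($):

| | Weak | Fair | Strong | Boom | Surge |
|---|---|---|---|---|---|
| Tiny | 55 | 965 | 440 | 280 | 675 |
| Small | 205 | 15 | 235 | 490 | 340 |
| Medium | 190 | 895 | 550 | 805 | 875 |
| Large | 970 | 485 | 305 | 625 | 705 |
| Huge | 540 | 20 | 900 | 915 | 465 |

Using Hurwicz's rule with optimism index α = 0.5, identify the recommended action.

Large

Tiny: 0.5·965 + 0.5·55 = 510
Small: 0.5·490 + 0.5·15 = 252.5
Medium: 0.5·895 + 0.5·190 = 542.5
Large: 0.5·970 + 0.5·305 = 637.5
Huge: 0.5·915 + 0.5·20 = 467.5
Highest Hurwicz score = 637.5 → Large.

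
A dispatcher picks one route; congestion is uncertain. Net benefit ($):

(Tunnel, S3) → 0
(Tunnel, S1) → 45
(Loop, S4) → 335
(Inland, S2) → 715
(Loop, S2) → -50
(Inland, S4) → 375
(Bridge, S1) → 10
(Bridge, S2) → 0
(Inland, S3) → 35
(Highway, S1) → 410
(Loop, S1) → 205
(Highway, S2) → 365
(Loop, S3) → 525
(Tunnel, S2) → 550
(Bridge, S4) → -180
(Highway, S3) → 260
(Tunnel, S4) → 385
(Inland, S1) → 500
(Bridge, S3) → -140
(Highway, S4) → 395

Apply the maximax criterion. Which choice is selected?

Row maxima: Inland=715, Highway=410, Tunnel=550, Bridge=10, Loop=525
Best best-case = 715 → Inland.

Inland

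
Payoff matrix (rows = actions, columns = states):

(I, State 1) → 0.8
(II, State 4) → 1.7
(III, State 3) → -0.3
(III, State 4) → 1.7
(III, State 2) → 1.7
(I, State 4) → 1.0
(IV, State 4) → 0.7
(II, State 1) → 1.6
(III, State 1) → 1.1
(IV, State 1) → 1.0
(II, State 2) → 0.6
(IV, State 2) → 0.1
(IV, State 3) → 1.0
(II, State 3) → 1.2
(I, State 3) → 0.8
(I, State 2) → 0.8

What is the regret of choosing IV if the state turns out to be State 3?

0.2

Best payoff under State 3 is 1.2.
Regret = 1.2 − 1.0 = 0.2.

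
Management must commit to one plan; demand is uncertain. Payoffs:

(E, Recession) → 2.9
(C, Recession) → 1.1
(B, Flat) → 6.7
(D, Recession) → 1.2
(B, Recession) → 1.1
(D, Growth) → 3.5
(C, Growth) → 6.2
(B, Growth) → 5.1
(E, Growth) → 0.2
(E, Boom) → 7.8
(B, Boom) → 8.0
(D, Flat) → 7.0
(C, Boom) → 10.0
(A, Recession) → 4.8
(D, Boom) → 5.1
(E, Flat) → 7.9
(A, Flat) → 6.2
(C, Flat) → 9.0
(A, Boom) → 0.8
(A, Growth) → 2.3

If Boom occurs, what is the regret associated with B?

2.0

Best payoff under Boom is 10.0.
Regret = 10.0 − 8.0 = 2.0.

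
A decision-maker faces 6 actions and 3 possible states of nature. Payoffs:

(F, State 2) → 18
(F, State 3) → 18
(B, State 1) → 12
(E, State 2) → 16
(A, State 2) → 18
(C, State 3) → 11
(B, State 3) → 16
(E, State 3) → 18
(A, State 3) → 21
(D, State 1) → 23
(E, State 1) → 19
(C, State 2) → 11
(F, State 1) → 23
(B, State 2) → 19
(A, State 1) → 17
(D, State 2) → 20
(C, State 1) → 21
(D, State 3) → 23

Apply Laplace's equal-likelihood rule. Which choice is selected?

Row averages: A=56/3, B=47/3, C=43/3, D=22, E=53/3, F=59/3
Highest average = 22 → D.

D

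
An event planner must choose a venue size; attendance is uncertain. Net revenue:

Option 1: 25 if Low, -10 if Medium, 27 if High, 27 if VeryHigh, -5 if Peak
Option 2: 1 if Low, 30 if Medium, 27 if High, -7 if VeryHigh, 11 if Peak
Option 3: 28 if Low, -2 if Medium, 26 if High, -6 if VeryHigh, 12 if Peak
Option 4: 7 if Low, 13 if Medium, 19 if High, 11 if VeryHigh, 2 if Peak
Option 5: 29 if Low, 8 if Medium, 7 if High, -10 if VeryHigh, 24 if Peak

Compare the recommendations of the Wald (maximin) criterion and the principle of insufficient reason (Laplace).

maximin → Option 4; laplace → Option 1 (disagree)

Row minima: Option 1=-10, Option 2=-7, Option 3=-6, Option 4=2, Option 5=-10
Best worst-case = 2 → Option 4.
Row averages: Option 1=12.8, Option 2=12.4, Option 3=11.6, Option 4=10.4, Option 5=11.6
Highest average = 12.8 → Option 1.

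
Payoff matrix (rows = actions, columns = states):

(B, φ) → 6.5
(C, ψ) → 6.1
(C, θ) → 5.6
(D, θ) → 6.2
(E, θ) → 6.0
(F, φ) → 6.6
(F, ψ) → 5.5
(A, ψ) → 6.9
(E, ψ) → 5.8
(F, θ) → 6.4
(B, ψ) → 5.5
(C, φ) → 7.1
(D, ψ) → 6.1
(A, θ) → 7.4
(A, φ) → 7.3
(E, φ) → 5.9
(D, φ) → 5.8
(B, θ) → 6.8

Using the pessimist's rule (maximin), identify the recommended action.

A

Row minima: A=6.9, B=5.5, C=5.6, D=5.8, E=5.8, F=5.5
Best worst-case = 6.9 → A.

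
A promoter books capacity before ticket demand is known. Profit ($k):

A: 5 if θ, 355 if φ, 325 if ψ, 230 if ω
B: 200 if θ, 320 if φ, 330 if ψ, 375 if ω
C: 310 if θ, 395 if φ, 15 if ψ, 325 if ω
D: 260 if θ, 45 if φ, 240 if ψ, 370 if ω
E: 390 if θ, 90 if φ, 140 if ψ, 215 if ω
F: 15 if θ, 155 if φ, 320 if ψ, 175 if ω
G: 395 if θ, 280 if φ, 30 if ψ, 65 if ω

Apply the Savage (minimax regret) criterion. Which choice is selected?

Column bests: θ=395, φ=395, ψ=330, ω=375.
A regrets: 390, 40, 5, 145 → max 390
B regrets: 195, 75, 0, 0 → max 195
C regrets: 85, 0, 315, 50 → max 315
D regrets: 135, 350, 90, 5 → max 350
E regrets: 5, 305, 190, 160 → max 305
F regrets: 380, 240, 10, 200 → max 380
G regrets: 0, 115, 300, 310 → max 310
Smallest max regret = 195 → B.

B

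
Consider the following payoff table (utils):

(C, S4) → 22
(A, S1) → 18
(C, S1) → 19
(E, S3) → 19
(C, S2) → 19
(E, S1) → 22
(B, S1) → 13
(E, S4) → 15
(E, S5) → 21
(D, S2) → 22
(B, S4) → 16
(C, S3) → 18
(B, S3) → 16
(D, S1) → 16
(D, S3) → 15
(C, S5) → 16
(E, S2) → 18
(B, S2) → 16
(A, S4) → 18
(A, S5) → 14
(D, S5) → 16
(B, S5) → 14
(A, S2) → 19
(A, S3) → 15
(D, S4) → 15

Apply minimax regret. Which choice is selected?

C

Column bests: S1=22, S2=22, S3=19, S4=22, S5=21.
A regrets: 4, 3, 4, 4, 7 → max 7
B regrets: 9, 6, 3, 6, 7 → max 9
C regrets: 3, 3, 1, 0, 5 → max 5
D regrets: 6, 0, 4, 7, 5 → max 7
E regrets: 0, 4, 0, 7, 0 → max 7
Smallest max regret = 5 → C.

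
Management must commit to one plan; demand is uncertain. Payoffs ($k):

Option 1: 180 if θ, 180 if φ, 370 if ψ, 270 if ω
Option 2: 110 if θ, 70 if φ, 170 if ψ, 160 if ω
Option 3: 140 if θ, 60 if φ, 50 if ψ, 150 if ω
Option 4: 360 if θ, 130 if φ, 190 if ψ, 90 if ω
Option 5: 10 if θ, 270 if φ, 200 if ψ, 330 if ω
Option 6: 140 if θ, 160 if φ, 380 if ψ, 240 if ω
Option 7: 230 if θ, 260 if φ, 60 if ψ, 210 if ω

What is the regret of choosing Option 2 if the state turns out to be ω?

Best payoff under ω is 330.
Regret = 330 − 160 = 170.

170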